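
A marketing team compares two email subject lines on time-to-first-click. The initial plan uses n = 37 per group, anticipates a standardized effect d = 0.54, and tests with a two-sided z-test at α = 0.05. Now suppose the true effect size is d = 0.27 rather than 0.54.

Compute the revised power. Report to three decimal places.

With d = 0.27: δ = d·√(n/2) = 0.27 × √(37/2) = 1.1613. Critical value z_{0.025} = 1.960.
Revised power = Φ(δ − 1.960) + Φ(−δ − 1.960) = Φ(-0.799) + Φ(-3.121) = 0.2122 + 0.0009 = 0.2131.

Power ≈ 0.213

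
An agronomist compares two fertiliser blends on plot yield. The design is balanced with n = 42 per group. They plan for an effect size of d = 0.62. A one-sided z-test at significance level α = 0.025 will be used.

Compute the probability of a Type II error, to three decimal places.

Noncentrality parameter: δ = d·√(n/2) = 0.62 × √(42/2) = 2.8412
One-sided α = 0.025 → critical value z_{0.025} = 1.960.
Power = Φ(δ − 1.960) = Φ(0.881) = 0.8109.
Type II error: β = 1 − power = 1 − 0.8109 = 0.1891.

β ≈ 0.189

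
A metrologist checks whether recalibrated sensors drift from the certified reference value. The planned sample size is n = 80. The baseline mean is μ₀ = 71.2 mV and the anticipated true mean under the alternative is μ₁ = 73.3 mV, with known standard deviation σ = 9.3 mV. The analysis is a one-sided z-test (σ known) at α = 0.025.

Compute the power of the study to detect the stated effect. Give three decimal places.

Standardized effect: d = |μ₁ − μ₀| / σ = |73.3 − 71.2| / 9.3 = 0.2258
Noncentrality parameter: λ = d·√n = 0.2258 × √80 = 2.0197
One-sided α = 0.025 → critical value z_{0.025} = 1.960.
Power = Φ(λ − 1.960) = Φ(0.060) = 0.5238.

Power ≈ 0.524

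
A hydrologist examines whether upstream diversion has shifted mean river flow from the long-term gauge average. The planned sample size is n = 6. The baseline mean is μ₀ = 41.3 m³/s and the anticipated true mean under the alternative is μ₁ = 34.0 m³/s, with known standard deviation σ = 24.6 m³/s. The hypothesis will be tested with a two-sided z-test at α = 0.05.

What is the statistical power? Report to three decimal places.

Power ≈ 0.112

Standardized effect: d = |μ₁ − μ₀| / σ = |34.0 − 41.3| / 24.6 = 0.2967
Noncentrality parameter: λ = d·√n = 0.2967 × √6 = 0.7269
Critical value for a two-sided test at α = 0.05: z_{α/2} = 1.960.
Power = Φ(λ − 1.960) + Φ(−λ − 1.960) = Φ(-1.233) + Φ(-2.687) = 0.1088 + 0.0036 = 0.1124.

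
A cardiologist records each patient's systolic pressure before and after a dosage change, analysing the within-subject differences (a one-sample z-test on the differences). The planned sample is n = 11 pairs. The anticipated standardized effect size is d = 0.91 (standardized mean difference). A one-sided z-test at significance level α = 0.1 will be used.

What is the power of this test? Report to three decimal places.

Noncentrality parameter: δ = d·√n = 0.91 × √11 = 3.0181
One-sided α = 0.1 → critical value z_{0.1} = 1.282.
Power = P(Z > 1.282 − δ) = Φ(1.737) = 0.9588.

Power ≈ 0.959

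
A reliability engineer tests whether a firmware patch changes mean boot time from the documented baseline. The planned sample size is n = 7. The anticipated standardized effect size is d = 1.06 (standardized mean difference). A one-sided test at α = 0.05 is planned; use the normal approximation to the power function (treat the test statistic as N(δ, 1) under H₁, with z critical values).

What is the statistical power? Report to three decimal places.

Power ≈ 0.877

Noncentrality parameter: δ = d·√n = 1.06 × √7 = 2.8045
One-sided α = 0.05 → critical value z_{0.05} = 1.645.
Power = P(Z > 1.645 − δ) = Φ(1.160) = 0.8769.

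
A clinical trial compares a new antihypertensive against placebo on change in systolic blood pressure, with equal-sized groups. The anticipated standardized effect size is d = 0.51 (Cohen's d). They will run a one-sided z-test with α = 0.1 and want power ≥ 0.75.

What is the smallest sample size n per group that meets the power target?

Set Φ(δ − 1.282) = 0.75; then δ − 1.282 = Φ⁻¹(0.75) = 0.674, giving δ = 1.956.
δ = d·√(n/2) ⇒ n = 2(δ/d)² = 2 × (1.956 / 0.51)² = 29.42.
Round up to the next whole unit.

n = 30 per group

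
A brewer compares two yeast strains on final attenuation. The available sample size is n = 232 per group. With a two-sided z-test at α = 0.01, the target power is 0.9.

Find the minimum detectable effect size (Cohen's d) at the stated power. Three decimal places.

d ≈ 0.358

Required noncentrality: δ = z_{0.005} + z_{0.10} = 2.576 + 1.282 = 3.857.
(The second rejection-region term Φ(−δ − z_{α/2}) is negligible and dropped.)
δ = d·√(n/2) ⇒ d = δ/√(n/2) = 3.857/√(232/2) = 0.3581.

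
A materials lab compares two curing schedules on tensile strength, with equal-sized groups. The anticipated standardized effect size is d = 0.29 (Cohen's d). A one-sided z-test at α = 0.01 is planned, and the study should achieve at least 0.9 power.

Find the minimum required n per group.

n = 310 per group

For power 0.9 need Φ(δ − z_{0.01}) = 0.9, so δ = z_{0.01} + z_{0.10} = 2.326 + 1.282 = 3.608.
δ = d·√(n/2) ⇒ n = 2(δ/d)² = 2 × (3.608 / 0.29)² = 309.56.
Round up to the next whole unit.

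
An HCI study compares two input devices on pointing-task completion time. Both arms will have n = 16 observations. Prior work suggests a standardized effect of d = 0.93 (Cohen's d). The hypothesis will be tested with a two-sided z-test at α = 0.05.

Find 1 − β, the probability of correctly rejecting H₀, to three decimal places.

Noncentrality parameter: δ = d·√(n/2) = 0.93 × √(16/2) = 2.6304
Critical value for a two-sided test at α = 0.05: z_{α/2} = 1.960.
Power = Φ(δ − 1.960) + Φ(−δ − 1.960) = Φ(0.670) + Φ(-4.590) = 0.7487 + 0.0000 = 0.7487.

Power ≈ 0.749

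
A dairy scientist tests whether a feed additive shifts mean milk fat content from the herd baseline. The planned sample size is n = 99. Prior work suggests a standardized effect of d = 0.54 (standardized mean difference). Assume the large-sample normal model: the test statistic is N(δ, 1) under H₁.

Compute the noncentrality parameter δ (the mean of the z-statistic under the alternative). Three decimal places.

δ = d·√n = 0.54 × √99 = 5.3729

δ ≈ 5.373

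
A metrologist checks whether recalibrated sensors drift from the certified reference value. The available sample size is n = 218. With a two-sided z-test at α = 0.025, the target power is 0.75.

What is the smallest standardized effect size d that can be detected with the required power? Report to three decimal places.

d ≈ 0.197

Need Φ(δ − 2.241) = 0.75, so δ = 2.241 + 0.674 = 2.916.
(The second rejection-region term Φ(−δ − z_{α/2}) is negligible and dropped.)
δ = d·√n ⇒ d = δ/√n = 2.916/√218 = 0.1975.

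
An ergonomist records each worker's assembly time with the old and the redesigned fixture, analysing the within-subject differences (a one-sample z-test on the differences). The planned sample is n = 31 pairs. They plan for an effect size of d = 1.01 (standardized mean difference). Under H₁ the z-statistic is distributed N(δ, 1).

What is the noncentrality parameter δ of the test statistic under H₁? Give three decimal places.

δ ≈ 5.623

δ = d·√n = 1.01 × √31 = 5.6234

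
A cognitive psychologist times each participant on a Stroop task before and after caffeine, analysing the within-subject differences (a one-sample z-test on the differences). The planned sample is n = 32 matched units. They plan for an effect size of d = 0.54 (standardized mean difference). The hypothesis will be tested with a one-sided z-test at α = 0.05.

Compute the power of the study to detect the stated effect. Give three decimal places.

Noncentrality parameter: δ = d·√n = 0.54 × √32 = 3.0547
Critical value for a one-sided test at α = 0.05: z_α = 1.645.
Power = Φ(δ − 1.645) = Φ(1.410) = 0.9207.

Power ≈ 0.921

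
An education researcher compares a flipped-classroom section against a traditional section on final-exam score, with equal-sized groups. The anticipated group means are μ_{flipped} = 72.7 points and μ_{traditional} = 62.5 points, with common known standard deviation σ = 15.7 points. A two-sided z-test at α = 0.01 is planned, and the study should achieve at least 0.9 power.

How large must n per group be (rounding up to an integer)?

n = 71 per group

Standardized effect: d = |μ_{flipped} − μ_{traditional}| / σ = |72.7 − 62.5| / 15.7 = 0.6497
For power 0.9 need Φ(δ − z_{0.005}) = 0.9, so δ = z_{0.005} + z_{0.10} = 2.576 + 1.282 = 3.857.
(The Φ(−δ − z_{α/2}) term is vanishingly small for δ > 0 and is dropped in the standard sample-size formula.)
δ = d·√(n/2) ⇒ n = 2(δ/d)² = 2 × (3.857 / 0.6497)² = 70.50.
Rounding up, n = 71 per group.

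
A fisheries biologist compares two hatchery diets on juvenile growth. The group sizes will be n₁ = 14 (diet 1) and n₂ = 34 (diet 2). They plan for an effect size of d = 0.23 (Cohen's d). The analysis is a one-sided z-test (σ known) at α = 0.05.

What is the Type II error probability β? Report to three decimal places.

β ≈ 0.821

Noncentrality parameter: δ = d / √(1/n₁ + 1/n₂) = 0.23 / √(1/14 + 1/34) = 0.7243
One-sided α = 0.05 → critical value z_{0.05} = 1.645.
Power = Φ(δ − 1.645) = Φ(-0.921) = 0.1786.
Type II error: β = 1 − power = 1 − 0.1786 = 0.8214.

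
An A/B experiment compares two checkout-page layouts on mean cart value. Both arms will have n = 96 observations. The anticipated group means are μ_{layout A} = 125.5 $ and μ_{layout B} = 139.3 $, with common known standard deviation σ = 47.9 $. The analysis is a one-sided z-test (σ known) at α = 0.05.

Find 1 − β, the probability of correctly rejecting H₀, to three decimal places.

Power ≈ 0.637

Standardized effect: d = |μ_{layout A} − μ_{layout B}| / σ = |125.5 − 139.3| / 47.9 = 0.2881
Noncentrality parameter: δ = d·√(n/2) = 0.2881 × √(96/2) = 1.9960
One-sided α = 0.05 → critical value z_{0.05} = 1.645.
Power = Φ(δ − 1.645) = Φ(0.351) = 0.6373.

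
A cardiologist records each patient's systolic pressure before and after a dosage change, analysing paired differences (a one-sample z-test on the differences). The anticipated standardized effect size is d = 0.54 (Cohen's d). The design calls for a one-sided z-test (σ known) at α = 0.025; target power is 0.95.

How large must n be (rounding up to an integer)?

Set Φ(δ − 1.960) = 0.95; then δ − 1.960 = Φ⁻¹(0.95) = 1.645, giving δ = 3.605.
δ = d·√n ⇒ n = (δ/d)² = (3.605 / 0.54)² = 44.56.
Rounding up, n = 45.

n = 45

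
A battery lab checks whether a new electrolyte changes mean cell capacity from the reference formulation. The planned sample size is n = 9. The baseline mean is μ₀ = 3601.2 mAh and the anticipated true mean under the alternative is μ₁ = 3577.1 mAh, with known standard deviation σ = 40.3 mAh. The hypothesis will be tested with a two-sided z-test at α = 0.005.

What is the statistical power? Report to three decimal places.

Power ≈ 0.156

Standardized effect: d = |μ₁ − μ₀| / σ = |3577.1 − 3601.2| / 40.3 = 0.5980
Noncentrality parameter: δ = d·√n = 0.5980 × √9 = 1.7940
Critical value for a two-sided test at α = 0.005: z_{α/2} = 2.807.
Power = Φ(δ − 2.807) + Φ(−δ − 2.807) = Φ(-1.013) + Φ(-4.601) = 0.1555 + 0.0000 = 0.1555.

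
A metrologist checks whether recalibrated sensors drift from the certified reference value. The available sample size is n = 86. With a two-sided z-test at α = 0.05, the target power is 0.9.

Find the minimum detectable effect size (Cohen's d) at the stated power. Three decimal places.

Required noncentrality: δ = z_{0.025} + z_{0.10} = 1.960 + 1.282 = 3.242.
(Lower-tail contribution to power is negligible for δ > 0.)
δ = d·√n ⇒ d = δ/√n = 3.242/√86 = 0.3495.

d ≈ 0.350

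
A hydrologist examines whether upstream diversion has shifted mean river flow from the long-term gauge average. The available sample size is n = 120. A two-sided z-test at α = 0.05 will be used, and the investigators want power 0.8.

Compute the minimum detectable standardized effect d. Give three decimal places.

Need Φ(δ − 1.960) = 0.8, so δ = 1.960 + 0.842 = 2.802.
(The second rejection-region term Φ(−δ − z_{α/2}) is negligible and dropped.)
δ = d·√n ⇒ d = δ/√n = 2.802/√120 = 0.2557.

d ≈ 0.256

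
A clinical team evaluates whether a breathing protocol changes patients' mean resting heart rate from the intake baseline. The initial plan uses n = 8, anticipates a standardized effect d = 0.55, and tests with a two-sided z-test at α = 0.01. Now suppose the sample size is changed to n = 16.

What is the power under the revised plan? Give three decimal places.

Power ≈ 0.354

With n = 16: δ = d·√n = 0.55 × √16 = 2.2000. Critical value z_{0.005} = 2.576.
Revised power = Φ(δ − 2.576) + Φ(−δ − 2.576) = Φ(-0.376) + Φ(-4.776) = 0.3535 + 0.0000 = 0.3535.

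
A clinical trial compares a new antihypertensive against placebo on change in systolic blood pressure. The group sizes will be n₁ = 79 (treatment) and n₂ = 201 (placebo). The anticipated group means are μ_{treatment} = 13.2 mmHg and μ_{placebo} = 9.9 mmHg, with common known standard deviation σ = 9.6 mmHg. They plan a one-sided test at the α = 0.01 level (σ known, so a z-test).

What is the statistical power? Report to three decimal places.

Standardized effect: d = |μ_{treatment} − μ_{placebo}| / σ = |13.2 − 9.9| / 9.6 = 0.3438
Noncentrality parameter: λ = d / √(1/n₁ + 1/n₂) = 0.3438 / √(1/79 + 1/201) = 2.5887
One-sided α = 0.01 → critical value z_{0.01} = 2.326.
Power = P(Z > 2.326 − λ) = Φ(0.262) = 0.6035.

Power ≈ 0.603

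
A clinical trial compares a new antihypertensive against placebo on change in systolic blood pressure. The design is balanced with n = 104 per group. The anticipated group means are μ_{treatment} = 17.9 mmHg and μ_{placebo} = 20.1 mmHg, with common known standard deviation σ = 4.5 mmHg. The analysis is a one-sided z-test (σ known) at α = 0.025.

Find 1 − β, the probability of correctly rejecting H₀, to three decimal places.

Power ≈ 0.941

Standardized effect: d = |μ_{treatment} − μ_{placebo}| / σ = |17.9 − 20.1| / 4.5 = 0.4889
Noncentrality parameter: δ = d·√(n/2) = 0.4889 × √(104/2) = 3.5254
One-sided α = 0.025 → critical value z_{0.025} = 1.960.
Power = Φ(δ − 1.960) = Φ(1.565) = 0.9413.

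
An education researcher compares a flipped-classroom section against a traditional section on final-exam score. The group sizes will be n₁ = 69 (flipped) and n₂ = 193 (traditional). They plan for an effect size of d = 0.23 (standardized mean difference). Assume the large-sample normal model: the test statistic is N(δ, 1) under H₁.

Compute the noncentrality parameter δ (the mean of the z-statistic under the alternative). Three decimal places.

δ = d / √(1/n₁ + 1/n₂) = 0.23 / √(1/69 + 1/193) = 1.6398

δ ≈ 1.640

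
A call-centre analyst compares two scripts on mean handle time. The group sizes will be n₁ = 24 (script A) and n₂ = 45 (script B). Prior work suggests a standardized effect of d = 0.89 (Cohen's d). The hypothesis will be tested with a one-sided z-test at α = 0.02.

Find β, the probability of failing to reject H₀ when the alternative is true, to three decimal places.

Noncentrality parameter: δ = d / √(1/n₁ + 1/n₂) = 0.89 / √(1/24 + 1/45) = 3.5211
Critical value for a one-sided test at α = 0.02: z_α = 2.054.
Power = Φ(δ − 2.054) = Φ(1.467) = 0.9289.
Type II error: β = 1 − power = 1 − 0.9289 = 0.0711.

β ≈ 0.071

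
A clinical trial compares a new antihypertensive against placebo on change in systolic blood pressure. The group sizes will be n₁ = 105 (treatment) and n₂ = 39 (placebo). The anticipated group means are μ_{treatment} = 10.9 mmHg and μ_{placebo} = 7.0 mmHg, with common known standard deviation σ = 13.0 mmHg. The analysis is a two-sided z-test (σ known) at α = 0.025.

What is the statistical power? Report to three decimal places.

Power ≈ 0.261

Standardized effect: d = |μ_{treatment} − μ_{placebo}| / σ = |10.9 − 7.0| / 13.0 = 0.3000
Noncentrality parameter: δ = d / √(1/n₁ + 1/n₂) = 0.3000 / √(1/105 + 1/39) = 1.5998
Two-sided α = 0.025 → critical value z_{0.0125} = 2.241.
Power = Φ(δ − 2.241) + Φ(−δ − 2.241) = Φ(-0.642) + Φ(-3.841) = 0.2606 + 0.0001 = 0.2606.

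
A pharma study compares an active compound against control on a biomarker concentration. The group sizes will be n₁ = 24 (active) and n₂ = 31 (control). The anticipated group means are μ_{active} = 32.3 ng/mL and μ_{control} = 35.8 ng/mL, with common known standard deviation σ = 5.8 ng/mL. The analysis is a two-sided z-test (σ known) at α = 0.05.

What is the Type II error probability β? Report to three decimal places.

β ≈ 0.398

Standardized effect: d = |μ_{active} − μ_{control}| / σ = |32.3 − 35.8| / 5.8 = 0.6034
Noncentrality parameter: δ = d / √(1/n₁ + 1/n₂) = 0.6034 / √(1/24 + 1/31) = 2.2194
Two-sided α = 0.05 → critical value z_{0.025} = 1.960.
Power = Φ(δ − 1.960) + Φ(−δ − 1.960) = Φ(0.259) + Φ(-4.179) = 0.6024 + 0.0000 = 0.6024.
Type II error: β = 1 − power = 1 − 0.6024 = 0.3976.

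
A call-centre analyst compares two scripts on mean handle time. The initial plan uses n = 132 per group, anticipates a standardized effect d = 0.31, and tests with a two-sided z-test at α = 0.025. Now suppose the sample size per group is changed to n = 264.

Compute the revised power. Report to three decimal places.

Power ≈ 0.907

With n = 264 per group: δ = d·√(n/2) = 0.31 × √(264/2) = 3.5616. Critical value z_{0.0125} = 2.241.
Revised power = Φ(δ − 2.241) + Φ(−δ − 2.241) = Φ(1.320) + Φ(-5.803) = 0.9066 + 0.0000 = 0.9066.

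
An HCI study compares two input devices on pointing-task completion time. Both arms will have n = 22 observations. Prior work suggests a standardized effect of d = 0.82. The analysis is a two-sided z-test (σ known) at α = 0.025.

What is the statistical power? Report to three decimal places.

Power ≈ 0.684

Noncentrality parameter: δ = d·√(n/2) = 0.82 × √(22/2) = 2.7196
Critical value for a two-sided test at α = 0.025: z_{α/2} = 2.241.
Power = Φ(δ − 2.241) + Φ(−δ − 2.241) = Φ(0.478) + Φ(-4.961) = 0.6838 + 0.0000 = 0.6838.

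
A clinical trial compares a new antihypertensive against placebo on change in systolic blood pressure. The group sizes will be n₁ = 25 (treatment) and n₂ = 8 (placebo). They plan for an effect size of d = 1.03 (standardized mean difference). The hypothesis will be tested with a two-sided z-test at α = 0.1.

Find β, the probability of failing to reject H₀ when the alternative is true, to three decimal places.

Noncentrality parameter: δ = d / √(1/n₁ + 1/n₂) = 1.03 / √(1/25 + 1/8) = 2.5357
Critical value for a two-sided test at α = 0.1: z_{α/2} = 1.645.
Power = Φ(δ − 1.645) + Φ(−δ − 1.645) = Φ(0.891) + Φ(-4.181) = 0.8135 + 0.0000 = 0.8135.
Type II error: β = 1 − power = 1 − 0.8135 = 0.1865.

β ≈ 0.186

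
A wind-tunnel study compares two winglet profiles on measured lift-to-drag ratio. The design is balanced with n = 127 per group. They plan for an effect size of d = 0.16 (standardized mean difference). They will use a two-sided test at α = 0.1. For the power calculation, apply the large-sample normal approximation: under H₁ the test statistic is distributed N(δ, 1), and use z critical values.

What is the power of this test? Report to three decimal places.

Noncentrality parameter: δ = d·√(n/2) = 0.16 × √(127/2) = 1.2750
Critical value for a two-sided test at α = 0.1: z_{α/2} = 1.645.
Power = Φ(δ − 1.645) + Φ(−δ − 1.645) = Φ(-0.370) + Φ(-2.920) = 0.3557 + 0.0018 = 0.3575.

Power ≈ 0.357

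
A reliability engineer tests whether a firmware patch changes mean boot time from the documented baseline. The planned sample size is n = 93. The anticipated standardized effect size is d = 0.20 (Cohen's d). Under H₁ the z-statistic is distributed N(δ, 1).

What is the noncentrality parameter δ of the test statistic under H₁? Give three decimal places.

δ ≈ 1.929

δ = d·√n = 0.20 × √93 = 1.9287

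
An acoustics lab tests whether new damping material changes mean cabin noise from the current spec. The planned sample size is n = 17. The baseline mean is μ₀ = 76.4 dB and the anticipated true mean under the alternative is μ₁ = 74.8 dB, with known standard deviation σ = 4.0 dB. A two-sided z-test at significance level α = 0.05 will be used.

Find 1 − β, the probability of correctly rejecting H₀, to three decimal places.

Power ≈ 0.378

Standardized effect: d = |μ₁ − μ₀| / σ = |74.8 − 76.4| / 4.0 = 0.4000
Noncentrality parameter: δ = d·√n = 0.4000 × √17 = 1.6492
Two-sided α = 0.05 → critical value z_{0.025} = 1.960.
Power = Φ(δ − 1.960) + Φ(−δ − 1.960) = Φ(-0.311) + Φ(-3.609) = 0.3780 + 0.0002 = 0.3782.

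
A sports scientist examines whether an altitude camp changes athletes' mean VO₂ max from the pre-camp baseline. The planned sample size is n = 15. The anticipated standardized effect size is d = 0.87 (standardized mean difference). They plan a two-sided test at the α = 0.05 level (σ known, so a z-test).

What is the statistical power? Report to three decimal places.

Power ≈ 0.921

Noncentrality parameter: δ = d·√n = 0.87 × √15 = 3.3695
Two-sided α = 0.05 → critical value z_{0.025} = 1.960.
Power = Φ(δ − 1.960) + Φ(−δ − 1.960) = Φ(1.410) + Φ(-5.329) = 0.9207 + 0.0000 = 0.9207.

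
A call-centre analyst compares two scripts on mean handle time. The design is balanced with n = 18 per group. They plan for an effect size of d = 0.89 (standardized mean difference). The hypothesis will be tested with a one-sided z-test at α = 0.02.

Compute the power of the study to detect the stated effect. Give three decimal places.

Noncentrality parameter: δ = d·√(n/2) = 0.89 × √(18/2) = 2.6700
One-sided α = 0.02 → critical value z_{0.02} = 2.054.
Power = Φ(δ − 2.054) = Φ(0.616) = 0.7311.

Power ≈ 0.731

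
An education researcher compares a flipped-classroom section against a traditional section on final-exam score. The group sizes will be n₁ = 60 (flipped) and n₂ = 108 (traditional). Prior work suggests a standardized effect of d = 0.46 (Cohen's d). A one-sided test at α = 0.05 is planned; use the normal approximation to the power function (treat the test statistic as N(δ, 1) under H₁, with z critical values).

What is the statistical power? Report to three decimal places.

Power ≈ 0.887

Noncentrality parameter: δ = d / √(1/n₁ + 1/n₂) = 0.46 / √(1/60 + 1/108) = 2.8569
Critical value for a one-sided test at α = 0.05: z_α = 1.645.
Power = P(Z > 1.645 − δ) = Φ(1.212) = 0.8872.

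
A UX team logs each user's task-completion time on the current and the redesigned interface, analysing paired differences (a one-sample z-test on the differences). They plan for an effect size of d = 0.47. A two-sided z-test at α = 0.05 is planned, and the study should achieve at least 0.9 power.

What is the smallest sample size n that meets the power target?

n = 48

For power 0.9 need Φ(δ − z_{0.025}) = 0.9, so δ = z_{0.025} + z_{0.10} = 1.960 + 1.282 = 3.242.
(For δ > 0 the lower-tail rejection region contributes negligibly to power, so the one-term inversion is standard.)
δ = d·√n ⇒ n = (δ/d)² = (3.242 / 0.47)² = 47.57.
Rounding up, n = 48.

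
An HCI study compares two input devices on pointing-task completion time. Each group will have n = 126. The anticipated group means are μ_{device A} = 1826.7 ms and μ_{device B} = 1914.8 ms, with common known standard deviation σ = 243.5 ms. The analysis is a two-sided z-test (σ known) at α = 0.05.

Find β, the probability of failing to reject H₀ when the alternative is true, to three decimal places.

β ≈ 0.181

Standardized effect: d = |μ_{device A} − μ_{device B}| / σ = |1826.7 − 1914.8| / 243.5 = 0.3618
Noncentrality parameter: δ = d·√(n/2) = 0.3618 × √(126/2) = 2.8718
Critical value for a two-sided test at α = 0.05: z_{α/2} = 1.960.
Power = Φ(δ − 1.960) + Φ(−δ − 1.960) = Φ(0.912) + Φ(-4.832) = 0.8191 + 0.0000 = 0.8191.
Type II error: β = 1 − power = 1 − 0.8191 = 0.1809.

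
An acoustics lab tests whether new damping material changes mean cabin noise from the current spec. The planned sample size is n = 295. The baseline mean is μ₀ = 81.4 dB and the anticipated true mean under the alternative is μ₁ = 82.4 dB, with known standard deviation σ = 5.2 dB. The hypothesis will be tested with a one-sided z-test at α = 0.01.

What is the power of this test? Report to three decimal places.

Power ≈ 0.836

Standardized effect: d = |μ₁ − μ₀| / σ = |82.4 − 81.4| / 5.2 = 0.1923
Noncentrality parameter: δ = d·√n = 0.1923 × √295 = 3.3030
One-sided α = 0.01 → critical value z_{0.01} = 2.326.
Power = Φ(δ − 2.326) = Φ(0.977) = 0.8356.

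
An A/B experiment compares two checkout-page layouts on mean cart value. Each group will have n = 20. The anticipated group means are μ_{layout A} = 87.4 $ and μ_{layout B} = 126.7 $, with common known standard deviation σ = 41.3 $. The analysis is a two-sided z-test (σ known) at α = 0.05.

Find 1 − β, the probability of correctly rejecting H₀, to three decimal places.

Power ≈ 0.853

Standardized effect: d = |μ_{layout A} − μ_{layout B}| / σ = |87.4 − 126.7| / 41.3 = 0.9516
Noncentrality parameter: δ = d·√(n/2) = 0.9516 × √(20/2) = 3.0091
Two-sided α = 0.05 → critical value z_{0.025} = 1.960.
Power = Φ(δ − 1.960) + Φ(−δ − 1.960) = Φ(1.049) + Φ(-4.969) = 0.8530 + 0.0000 = 0.8530.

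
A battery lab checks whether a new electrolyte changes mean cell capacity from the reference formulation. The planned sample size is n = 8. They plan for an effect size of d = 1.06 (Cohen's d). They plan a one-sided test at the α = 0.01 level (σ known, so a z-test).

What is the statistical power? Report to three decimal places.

Noncentrality parameter: δ = d·√n = 1.06 × √8 = 2.9981
One-sided α = 0.01 → critical value z_{0.01} = 2.326.
Power = Φ(δ − 2.326) = Φ(0.672) = 0.7491.

Power ≈ 0.749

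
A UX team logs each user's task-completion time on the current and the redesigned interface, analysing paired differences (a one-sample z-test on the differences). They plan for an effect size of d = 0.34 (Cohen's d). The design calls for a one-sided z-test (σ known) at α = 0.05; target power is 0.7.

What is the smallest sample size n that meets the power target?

Set Φ(δ − 1.645) = 0.7; then δ − 1.645 = Φ⁻¹(0.7) = 0.524, giving δ = 2.169.
δ = d·√n ⇒ n = (δ/d)² = (2.169 / 0.34)² = 40.71.
Round up to the next whole unit.

n = 41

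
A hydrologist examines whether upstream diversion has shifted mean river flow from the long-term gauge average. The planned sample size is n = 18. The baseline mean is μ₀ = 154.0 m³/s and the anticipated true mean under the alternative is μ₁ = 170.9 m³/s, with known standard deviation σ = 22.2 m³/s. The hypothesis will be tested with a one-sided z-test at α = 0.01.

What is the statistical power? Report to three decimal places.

Standardized effect: d = |μ₁ − μ₀| / σ = |170.9 − 154.0| / 22.2 = 0.7613
Noncentrality parameter: δ = d·√n = 0.7613 × √18 = 3.2298
One-sided α = 0.01 → critical value z_{0.01} = 2.326.
Power = Φ(δ − 2.326) = Φ(0.903) = 0.8168.

Power ≈ 0.817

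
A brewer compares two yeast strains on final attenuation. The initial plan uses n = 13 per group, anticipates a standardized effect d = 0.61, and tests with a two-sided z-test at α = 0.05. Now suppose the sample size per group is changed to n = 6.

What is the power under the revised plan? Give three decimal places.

Power ≈ 0.184

With n = 6 per group: δ = d·√(n/2) = 0.61 × √(6/2) = 1.0566. Critical value z_{0.025} = 1.960.
Revised power = Φ(δ − 1.960) + Φ(−δ − 1.960) = Φ(-0.903) + Φ(-3.017) = 0.1832 + 0.0013 = 0.1844.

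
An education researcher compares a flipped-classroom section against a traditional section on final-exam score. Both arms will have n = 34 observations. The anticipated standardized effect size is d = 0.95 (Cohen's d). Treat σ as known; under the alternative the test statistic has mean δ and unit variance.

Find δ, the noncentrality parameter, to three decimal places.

The noncentrality parameter scales effect size by the design's sample-size factor: δ = d·√(n/2) = 0.95 × √(34/2) = 3.9170

δ ≈ 3.917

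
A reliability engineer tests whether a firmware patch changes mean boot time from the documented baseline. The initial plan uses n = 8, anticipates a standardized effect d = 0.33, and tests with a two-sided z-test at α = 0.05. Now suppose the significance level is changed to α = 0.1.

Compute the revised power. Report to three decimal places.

δ = d·√n = 0.33 × √8 = 0.9334 (unchanged). New critical value: z_{0.05} = 1.645.
Revised power = Φ(δ − 1.645) + Φ(−δ − 1.645) = Φ(-0.711) + Φ(-2.578) = 0.2384 + 0.0050 = 0.2434.

Power ≈ 0.243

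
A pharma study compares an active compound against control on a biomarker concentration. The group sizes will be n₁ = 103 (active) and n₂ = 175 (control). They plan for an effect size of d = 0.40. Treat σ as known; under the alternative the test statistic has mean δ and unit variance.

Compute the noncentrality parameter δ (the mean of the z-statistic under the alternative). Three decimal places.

δ ≈ 3.221

δ = d / √(1/n₁ + 1/n₂) = 0.40 / √(1/103 + 1/175) = 3.2209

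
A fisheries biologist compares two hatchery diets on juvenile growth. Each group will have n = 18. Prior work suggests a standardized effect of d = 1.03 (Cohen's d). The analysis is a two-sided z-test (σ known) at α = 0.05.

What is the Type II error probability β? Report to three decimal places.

β ≈ 0.129

Noncentrality parameter: λ = d·√(n/2) = 1.03 × √(18/2) = 3.0900
Critical value for a two-sided test at α = 0.05: z_{α/2} = 1.960.
Power = Φ(λ − 1.960) + Φ(−λ − 1.960) = Φ(1.130) + Φ(-5.050) = 0.8708 + 0.0000 = 0.8708.
Type II error: β = 1 − power = 1 − 0.8708 = 0.1292.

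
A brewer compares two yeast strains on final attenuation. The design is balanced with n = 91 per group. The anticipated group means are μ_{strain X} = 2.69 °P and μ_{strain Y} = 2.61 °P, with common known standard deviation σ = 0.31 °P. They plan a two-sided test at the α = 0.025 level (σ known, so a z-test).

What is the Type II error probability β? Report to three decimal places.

β ≈ 0.692

Standardized effect: d = |μ_{strain X} − μ_{strain Y}| / σ = |2.69 − 2.61| / 0.31 = 0.2581
Noncentrality parameter: δ = d·√(n/2) = 0.2581 × √(91/2) = 1.7407
Critical value for a two-sided test at α = 0.025: z_{α/2} = 2.241.
Power = Φ(δ − 2.241) + Φ(−δ − 2.241) = Φ(-0.501) + Φ(-3.982) = 0.3083 + 0.0000 = 0.3083.
Type II error: β = 1 − power = 1 − 0.3083 = 0.6917.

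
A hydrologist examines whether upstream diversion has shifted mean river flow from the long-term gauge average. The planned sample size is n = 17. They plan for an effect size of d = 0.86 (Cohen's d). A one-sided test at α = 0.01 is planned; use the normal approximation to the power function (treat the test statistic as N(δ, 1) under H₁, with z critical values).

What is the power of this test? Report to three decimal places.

Power ≈ 0.889

Noncentrality parameter: δ = d·√n = 0.86 × √17 = 3.5459
One-sided α = 0.01 → critical value z_{0.01} = 2.326.
Power = Φ(δ − 2.326) = Φ(1.220) = 0.8887.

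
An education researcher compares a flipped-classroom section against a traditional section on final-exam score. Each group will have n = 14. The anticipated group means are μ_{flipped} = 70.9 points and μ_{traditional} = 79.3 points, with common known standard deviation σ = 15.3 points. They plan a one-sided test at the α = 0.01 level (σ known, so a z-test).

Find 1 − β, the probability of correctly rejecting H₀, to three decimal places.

Standardized effect: d = |μ_{flipped} − μ_{traditional}| / σ = |70.9 − 79.3| / 15.3 = 0.5490
Noncentrality parameter: δ = d·√(n/2) = 0.5490 × √(14/2) = 1.4526
One-sided α = 0.01 → critical value z_{0.01} = 2.326.
Power = Φ(δ − 2.326) = Φ(-0.874) = 0.1911.

Power ≈ 0.191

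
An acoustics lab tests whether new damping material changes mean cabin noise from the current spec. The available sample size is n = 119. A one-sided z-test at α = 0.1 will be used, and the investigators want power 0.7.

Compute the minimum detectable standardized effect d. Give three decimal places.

d ≈ 0.166

Need Φ(δ − 1.282) = 0.7, so δ = 1.282 + 0.524 = 1.806.
δ = d·√n ⇒ d = δ/√n = 1.806/√119 = 0.1656.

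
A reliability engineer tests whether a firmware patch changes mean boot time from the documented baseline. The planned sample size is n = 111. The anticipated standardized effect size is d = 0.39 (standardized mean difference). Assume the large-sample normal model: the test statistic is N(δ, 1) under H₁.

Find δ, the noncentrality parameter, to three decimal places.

δ = d·√n = 0.39 × √111 = 4.1089

δ ≈ 4.109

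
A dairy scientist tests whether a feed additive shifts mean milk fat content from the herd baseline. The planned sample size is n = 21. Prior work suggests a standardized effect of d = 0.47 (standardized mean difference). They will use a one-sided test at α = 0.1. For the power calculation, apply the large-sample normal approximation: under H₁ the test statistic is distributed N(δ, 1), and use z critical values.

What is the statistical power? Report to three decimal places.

Noncentrality parameter: δ = d·√n = 0.47 × √21 = 2.1538
One-sided α = 0.1 → critical value z_{0.1} = 1.282.
Power = Φ(δ − 1.282) = Φ(0.872) = 0.8085.

Power ≈ 0.808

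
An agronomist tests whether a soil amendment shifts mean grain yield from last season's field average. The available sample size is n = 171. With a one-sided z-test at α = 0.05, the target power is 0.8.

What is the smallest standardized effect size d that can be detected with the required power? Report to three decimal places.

d ≈ 0.190

Required noncentrality: δ = z_{0.05} + z_{0.20} = 1.645 + 0.842 = 2.486.
δ = d·√n ⇒ d = δ/√n = 2.486/√171 = 0.1901.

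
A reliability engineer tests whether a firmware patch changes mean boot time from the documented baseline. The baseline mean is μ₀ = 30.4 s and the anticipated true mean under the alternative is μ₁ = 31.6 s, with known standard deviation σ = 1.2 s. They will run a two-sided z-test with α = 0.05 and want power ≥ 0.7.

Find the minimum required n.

n = 7

Standardized effect: d = |μ₁ − μ₀| / σ = |31.6 − 30.4| / 1.2 = 1.0000
Set Φ(δ − 1.960) = 0.7; then δ − 1.960 = Φ⁻¹(0.7) = 0.524, giving δ = 2.484.
(Ignoring the negligible lower-tail rejection probability gives the usual closed-form inversion.)
δ = d·√n ⇒ n = (δ/d)² = (2.484 / 1.0000)² = 6.17.
Round up to the next whole unit.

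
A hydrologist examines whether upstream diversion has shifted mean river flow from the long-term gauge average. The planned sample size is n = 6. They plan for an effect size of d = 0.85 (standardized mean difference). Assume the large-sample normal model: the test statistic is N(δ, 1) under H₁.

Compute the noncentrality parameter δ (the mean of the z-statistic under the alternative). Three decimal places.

δ ≈ 2.082

δ = d·√n = 0.85 × √6 = 2.0821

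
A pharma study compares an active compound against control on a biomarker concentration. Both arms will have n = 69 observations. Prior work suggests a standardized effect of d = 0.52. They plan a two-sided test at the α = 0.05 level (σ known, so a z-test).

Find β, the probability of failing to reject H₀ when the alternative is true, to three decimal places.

β ≈ 0.137

Noncentrality parameter: δ = d·√(n/2) = 0.52 × √(69/2) = 3.0543
Critical value for a two-sided test at α = 0.05: z_{α/2} = 1.960.
Power = Φ(δ − 1.960) + Φ(−δ − 1.960) = Φ(1.094) + Φ(-5.014) = 0.8631 + 0.0000 = 0.8631.
Type II error: β = 1 − power = 1 − 0.8631 = 0.1369.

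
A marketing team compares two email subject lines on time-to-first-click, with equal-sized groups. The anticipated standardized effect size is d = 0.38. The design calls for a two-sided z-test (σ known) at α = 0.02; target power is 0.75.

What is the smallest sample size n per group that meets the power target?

n = 125 per group

Set Φ(δ − 2.326) = 0.75; then δ − 2.326 = Φ⁻¹(0.75) = 0.674, giving δ = 3.001.
(For δ > 0 the lower-tail rejection region contributes negligibly to power, so the one-term inversion is standard.)
δ = d·√(n/2) ⇒ n = 2(δ/d)² = 2 × (3.001 / 0.38)² = 124.72.
Round up to the next whole unit.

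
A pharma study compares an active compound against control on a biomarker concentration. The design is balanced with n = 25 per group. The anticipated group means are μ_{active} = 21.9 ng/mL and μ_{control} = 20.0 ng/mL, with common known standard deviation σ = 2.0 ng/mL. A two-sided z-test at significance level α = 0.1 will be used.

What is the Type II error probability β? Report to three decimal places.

Standardized effect: d = |μ_{active} − μ_{control}| / σ = |21.9 − 20.0| / 2.0 = 0.9500
Noncentrality parameter: δ = d·√(n/2) = 0.9500 × √(25/2) = 3.3588
Two-sided α = 0.1 → critical value z_{0.05} = 1.645.
Power = Φ(δ − 1.645) + Φ(−δ − 1.645) = Φ(1.714) + Φ(-5.004) = 0.9567 + 0.0000 = 0.9567.
Type II error: β = 1 − power = 1 − 0.9567 = 0.0433.

β ≈ 0.043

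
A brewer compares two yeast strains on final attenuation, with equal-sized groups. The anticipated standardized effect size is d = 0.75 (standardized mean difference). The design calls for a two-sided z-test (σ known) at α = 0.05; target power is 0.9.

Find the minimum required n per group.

n = 38 per group

For power 0.9 need Φ(δ − z_{0.025}) = 0.9, so δ = z_{0.025} + z_{0.10} = 1.960 + 1.282 = 3.242.
(For δ > 0 the lower-tail rejection region contributes negligibly to power, so the one-term inversion is standard.)
δ = d·√(n/2) ⇒ n = 2(δ/d)² = 2 × (3.242 / 0.75)² = 37.36.
Rounding up, n = 38 per group.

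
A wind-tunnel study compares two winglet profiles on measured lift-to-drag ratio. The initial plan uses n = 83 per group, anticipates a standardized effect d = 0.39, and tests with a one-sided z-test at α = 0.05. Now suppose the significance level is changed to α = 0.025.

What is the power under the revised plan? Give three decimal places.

Power ≈ 0.710

δ = d·√(n/2) = 0.39 × √(83/2) = 2.5124 (unchanged). New critical value: z_{0.025} = 1.960.
Revised power = P(Z > 1.960 − δ) = Φ(0.552) = 0.7097.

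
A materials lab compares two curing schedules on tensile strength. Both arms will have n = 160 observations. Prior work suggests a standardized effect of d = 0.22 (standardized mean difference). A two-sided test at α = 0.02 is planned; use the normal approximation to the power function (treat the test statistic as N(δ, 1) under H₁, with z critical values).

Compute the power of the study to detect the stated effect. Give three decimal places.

Power ≈ 0.360

Noncentrality parameter: λ = d·√(n/2) = 0.22 × √(160/2) = 1.9677
Critical value for a two-sided test at α = 0.02: z_{α/2} = 2.326.
Power = Φ(λ − 2.326) + Φ(−λ − 2.326) = Φ(-0.359) + Φ(-4.294) = 0.3599 + 0.0000 = 0.3600.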